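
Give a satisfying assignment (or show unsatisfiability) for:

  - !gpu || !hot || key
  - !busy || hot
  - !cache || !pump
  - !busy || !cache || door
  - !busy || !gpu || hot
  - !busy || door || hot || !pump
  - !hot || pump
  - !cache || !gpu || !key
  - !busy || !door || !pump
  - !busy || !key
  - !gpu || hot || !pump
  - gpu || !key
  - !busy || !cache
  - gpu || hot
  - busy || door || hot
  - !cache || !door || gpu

Set key = False.
Set busy = False.
Set door = True.
Set pump = True.
  then (!cache || !pump) forces cache = False.
Set hot = True.
  then (!gpu || !hot || key) forces gpu = False.
All clauses satisfied.

key: False, busy: False, door: True, pump: True, cache: False, hot: True, gpu: False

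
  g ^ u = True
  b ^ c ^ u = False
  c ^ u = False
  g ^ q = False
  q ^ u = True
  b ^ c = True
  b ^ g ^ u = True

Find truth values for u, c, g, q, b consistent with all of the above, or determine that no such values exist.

u: True; c: True; g: False; q: False; b: False

g ^ u = F ^ T = True ✓
b ^ c ^ u = F ^ T ^ T = False ✓
c ^ u = T ^ T = False ✓
g ^ q = F ^ F = False ✓
q ^ u = F ^ T = True ✓
b ^ c = F ^ T = True ✓
b ^ g ^ u = F ^ F ^ T = True ✓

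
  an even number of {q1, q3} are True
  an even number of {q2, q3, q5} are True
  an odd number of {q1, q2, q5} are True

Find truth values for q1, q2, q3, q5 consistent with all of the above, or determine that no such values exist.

Adding constraints 1, 2, 3 mod 2: every variable appears an even number of times on the left, so the left side is 0.
But the right sides sum to 1 (mod 2). 0 ≠ 1 — the system is inconsistent.

No satisfying assignment exists.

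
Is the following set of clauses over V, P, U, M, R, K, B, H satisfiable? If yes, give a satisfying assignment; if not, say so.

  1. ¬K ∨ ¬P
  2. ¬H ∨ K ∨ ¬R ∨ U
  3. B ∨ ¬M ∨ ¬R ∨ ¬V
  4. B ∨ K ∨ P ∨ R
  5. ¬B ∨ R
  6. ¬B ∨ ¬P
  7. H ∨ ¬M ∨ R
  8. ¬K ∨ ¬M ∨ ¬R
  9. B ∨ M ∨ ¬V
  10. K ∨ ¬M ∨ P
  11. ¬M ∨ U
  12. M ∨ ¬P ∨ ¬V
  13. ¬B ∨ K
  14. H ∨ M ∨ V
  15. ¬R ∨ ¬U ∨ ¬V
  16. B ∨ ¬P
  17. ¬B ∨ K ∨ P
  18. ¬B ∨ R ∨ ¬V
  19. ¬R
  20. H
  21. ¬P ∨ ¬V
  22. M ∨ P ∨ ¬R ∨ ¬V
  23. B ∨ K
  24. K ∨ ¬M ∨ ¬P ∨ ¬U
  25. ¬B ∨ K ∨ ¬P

V = False, P = False, U = False, M = False, R = False, K = True, B = False, H = True

Unit clause (¬R) forces R = False.
Unit clause (H) forces H = True.
In (¬B ∨ R) only ¬B is left, so B = False.
In (B ∨ ¬P) only ¬P is left, so P = False.
In (B ∨ K) only K is left, so K = True.
Set V = False.
Set U = False.
  then (¬M ∨ U) forces M = False.
All clauses satisfied.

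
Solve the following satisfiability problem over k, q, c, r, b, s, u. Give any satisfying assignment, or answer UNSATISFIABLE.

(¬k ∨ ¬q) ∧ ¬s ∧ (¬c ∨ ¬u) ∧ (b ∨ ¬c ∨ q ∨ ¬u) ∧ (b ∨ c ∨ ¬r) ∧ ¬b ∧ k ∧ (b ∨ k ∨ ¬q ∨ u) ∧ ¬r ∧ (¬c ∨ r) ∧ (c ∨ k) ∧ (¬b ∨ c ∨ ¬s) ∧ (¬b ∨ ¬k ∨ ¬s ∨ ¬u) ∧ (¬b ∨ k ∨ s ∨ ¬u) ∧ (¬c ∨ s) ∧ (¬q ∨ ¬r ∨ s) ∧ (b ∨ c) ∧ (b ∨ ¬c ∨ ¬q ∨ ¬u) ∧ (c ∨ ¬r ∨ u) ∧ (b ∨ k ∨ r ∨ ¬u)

Case c = True:
  (¬s) forces s = False.
  Clause (¬c ∨ s) is falsified — contradiction.
Case c = False:
  (¬s) forces s = False.
  (¬b) forces b = False.
  Clause (b ∨ c) is falsified — contradiction.
Both cases fail, so the formula is unsatisfiable.

No satisfying assignment exists.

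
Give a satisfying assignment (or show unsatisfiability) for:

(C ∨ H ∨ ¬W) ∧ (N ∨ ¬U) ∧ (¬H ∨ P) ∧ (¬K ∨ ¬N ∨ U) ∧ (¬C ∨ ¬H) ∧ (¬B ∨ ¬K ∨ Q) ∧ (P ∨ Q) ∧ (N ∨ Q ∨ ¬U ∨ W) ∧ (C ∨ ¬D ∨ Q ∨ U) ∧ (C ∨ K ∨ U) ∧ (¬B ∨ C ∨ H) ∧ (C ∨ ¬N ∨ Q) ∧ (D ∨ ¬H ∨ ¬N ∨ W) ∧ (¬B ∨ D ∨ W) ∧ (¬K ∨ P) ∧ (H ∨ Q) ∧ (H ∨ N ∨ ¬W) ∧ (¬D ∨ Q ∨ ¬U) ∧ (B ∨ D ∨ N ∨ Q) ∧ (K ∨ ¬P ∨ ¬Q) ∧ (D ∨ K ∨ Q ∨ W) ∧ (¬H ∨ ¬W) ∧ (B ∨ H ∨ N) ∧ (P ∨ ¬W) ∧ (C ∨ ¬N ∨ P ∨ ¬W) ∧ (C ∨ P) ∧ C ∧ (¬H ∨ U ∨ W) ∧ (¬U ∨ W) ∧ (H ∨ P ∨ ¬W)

Unit clause (C) forces C = True.
In (¬C ∨ ¬H) only ¬H is left, so H = False.
In (H ∨ Q) only Q is left, so Q = True.
Set P = True.
  then (K ∨ ¬P ∨ ¬Q) forces K = True.
Set U = True.
  then (N ∨ ¬U) forces N = True.
  then (¬U ∨ W) forces W = True.
Set B = True.
Set D = True.
All clauses satisfied.

P=T, H=F, U=T, Q=T, C=T, B=T, W=T, D=T, K=T, N=T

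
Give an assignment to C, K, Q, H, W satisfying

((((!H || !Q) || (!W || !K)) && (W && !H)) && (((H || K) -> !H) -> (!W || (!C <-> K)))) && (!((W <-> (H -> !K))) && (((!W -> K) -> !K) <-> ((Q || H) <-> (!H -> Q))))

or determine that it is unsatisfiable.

The formula is unsatisfiable.

Case H = True: the conjunct !H is False.
Case H = False: the formula simplifies to (W && (!W || (!C <-> K))) && (!W && (((!W -> K) -> !K) <-> (Q <-> Q))).
  W = True: the conjunct !W is False.
  W = False: the conjunct W is False.
Both cases fail — unsatisfiable.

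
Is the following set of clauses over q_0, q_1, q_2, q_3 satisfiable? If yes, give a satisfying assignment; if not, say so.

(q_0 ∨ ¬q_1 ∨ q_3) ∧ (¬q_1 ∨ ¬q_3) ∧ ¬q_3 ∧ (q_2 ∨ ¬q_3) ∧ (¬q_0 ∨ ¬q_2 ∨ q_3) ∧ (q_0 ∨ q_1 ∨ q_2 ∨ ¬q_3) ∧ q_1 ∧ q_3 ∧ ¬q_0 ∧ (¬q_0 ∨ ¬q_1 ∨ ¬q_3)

Case q_3 = True:
  Clause (¬q_3) is falsified — contradiction.
Case q_3 = False:
  Clause (q_3) is falsified — contradiction.
Both cases fail, so the formula is unsatisfiable.

No satisfying assignment exists.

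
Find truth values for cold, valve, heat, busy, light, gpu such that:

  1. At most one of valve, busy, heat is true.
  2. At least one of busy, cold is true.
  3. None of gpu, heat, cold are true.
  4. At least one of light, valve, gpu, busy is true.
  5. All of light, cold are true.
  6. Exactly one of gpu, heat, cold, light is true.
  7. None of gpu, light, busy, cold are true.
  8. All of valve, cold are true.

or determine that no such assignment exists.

Case cold = True:
  Constraint (3) is violated (cold=T) — contradiction.
Case cold = False:
  Constraint (5) is violated (cold=F) — contradiction.
Both cases fail — unsatisfiable.

No satisfying assignment exists.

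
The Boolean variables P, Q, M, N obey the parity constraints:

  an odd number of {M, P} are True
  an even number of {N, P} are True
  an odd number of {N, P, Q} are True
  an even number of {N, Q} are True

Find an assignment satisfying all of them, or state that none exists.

P = True, Q = True, M = False, N = True

{M, P}: 1 true → odd ✓
{N, P}: 2 true → even ✓
{N, P, Q}: 3 true → odd ✓
{N, Q}: 2 true → even ✓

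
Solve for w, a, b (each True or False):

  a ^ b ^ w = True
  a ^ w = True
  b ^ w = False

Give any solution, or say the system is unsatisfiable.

w = False; a = True; b = False

a ^ b ^ w = T ^ F ^ F = True ✓
a ^ w = T ^ F = True ✓
b ^ w = F ^ F = False ✓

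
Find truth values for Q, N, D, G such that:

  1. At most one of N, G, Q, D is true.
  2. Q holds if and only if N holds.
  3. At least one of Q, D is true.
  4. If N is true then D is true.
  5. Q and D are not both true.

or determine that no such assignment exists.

Q = False, N = False, D = True, G = False

  (1) {N, G, Q, D}: 1 true — at most one ✓
  (2) Q=F, N=F — same ✓
  (3) {Q, D}: 1 true — at least one ✓
  (4) N=F ⇒ D: vacuous ✓
  (5) Q=F, D=T — not both ✓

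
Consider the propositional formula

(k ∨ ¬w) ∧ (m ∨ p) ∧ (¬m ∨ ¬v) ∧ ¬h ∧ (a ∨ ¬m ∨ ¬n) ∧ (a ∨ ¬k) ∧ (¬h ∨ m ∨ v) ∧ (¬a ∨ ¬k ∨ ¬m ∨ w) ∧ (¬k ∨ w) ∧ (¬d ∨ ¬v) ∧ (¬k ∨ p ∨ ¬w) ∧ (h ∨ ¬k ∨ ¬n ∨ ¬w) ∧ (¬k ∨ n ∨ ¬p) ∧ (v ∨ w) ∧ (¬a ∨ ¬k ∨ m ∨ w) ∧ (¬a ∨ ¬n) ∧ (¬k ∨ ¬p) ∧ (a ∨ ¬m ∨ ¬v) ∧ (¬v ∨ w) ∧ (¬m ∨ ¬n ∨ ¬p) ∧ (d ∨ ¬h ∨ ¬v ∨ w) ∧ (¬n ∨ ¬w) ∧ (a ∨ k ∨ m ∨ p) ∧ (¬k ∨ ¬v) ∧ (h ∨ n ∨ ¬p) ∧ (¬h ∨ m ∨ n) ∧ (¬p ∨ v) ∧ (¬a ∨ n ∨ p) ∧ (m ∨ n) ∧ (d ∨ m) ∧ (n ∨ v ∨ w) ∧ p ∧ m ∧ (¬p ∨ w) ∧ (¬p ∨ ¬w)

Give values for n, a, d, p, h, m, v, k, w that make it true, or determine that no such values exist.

UNSATISFIABLE

Case p = True:
  (¬h) forces h = False.
  (¬k ∨ ¬p) forces k = False.
  (k ∨ ¬w) forces w = False.
  Clause (¬p ∨ w) is falsified — contradiction.
Case p = False:
  Clause (p) is falsified — contradiction.
Both cases fail, so the formula is unsatisfiable.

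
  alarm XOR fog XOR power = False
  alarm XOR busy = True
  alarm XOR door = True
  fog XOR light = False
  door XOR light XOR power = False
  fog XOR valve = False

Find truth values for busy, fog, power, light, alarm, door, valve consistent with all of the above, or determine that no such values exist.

Adding constraints 1, 3, 4, 5 mod 2: every variable appears an even number of times on the left, so the left side is 0.
But the right sides sum to 1 (mod 2). 0 ≠ 1 — the system is inconsistent.

UNSATISFIABLE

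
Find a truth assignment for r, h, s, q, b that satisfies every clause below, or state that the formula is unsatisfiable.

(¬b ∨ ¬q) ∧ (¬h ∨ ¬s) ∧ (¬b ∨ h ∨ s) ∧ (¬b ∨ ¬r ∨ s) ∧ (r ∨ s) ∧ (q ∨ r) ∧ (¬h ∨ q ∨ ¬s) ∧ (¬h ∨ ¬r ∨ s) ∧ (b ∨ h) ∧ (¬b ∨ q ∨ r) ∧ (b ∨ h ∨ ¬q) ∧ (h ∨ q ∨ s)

r=T, h=F, s=T, q=F, b=T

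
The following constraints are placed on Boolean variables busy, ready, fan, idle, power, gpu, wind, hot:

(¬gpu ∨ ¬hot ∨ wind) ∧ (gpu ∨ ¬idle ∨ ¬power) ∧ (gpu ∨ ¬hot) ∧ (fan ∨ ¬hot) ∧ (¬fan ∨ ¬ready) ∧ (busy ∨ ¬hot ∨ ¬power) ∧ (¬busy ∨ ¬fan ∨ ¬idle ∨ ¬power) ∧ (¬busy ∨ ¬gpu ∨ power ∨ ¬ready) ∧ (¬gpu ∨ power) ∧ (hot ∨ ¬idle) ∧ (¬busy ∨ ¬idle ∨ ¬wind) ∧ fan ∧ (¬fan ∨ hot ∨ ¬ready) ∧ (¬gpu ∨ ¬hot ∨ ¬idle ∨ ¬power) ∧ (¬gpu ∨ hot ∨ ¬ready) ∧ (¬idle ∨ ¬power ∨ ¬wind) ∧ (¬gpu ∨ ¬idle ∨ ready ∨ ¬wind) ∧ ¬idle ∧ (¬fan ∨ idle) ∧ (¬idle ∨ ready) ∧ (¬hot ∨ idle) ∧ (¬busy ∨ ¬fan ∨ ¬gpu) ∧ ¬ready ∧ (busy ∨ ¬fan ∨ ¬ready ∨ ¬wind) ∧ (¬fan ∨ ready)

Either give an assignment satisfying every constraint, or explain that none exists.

Unsatisfiable

Case ready = True:
  Clause (¬ready) is falsified — contradiction.
Case ready = False:
  (fan) forces fan = True.
  Clause (¬fan ∨ ready) is falsified — contradiction.
Both cases fail, so the formula is unsatisfiable.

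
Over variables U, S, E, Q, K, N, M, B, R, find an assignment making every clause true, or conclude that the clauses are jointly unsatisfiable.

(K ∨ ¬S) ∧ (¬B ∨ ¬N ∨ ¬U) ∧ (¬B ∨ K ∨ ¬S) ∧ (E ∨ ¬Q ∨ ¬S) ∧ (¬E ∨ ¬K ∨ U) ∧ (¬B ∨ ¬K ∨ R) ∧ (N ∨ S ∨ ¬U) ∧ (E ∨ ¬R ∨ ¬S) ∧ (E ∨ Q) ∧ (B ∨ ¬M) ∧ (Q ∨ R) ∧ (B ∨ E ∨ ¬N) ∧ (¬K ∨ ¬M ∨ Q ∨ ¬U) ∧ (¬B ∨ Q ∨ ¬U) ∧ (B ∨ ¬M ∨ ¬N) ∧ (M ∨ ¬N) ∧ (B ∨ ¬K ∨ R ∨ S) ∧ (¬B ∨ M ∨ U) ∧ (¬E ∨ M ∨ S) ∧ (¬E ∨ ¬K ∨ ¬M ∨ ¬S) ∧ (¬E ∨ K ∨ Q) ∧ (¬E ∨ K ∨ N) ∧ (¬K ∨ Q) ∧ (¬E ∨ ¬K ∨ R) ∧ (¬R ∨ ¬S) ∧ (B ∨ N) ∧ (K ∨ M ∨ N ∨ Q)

U: False; S: False; E: False; Q: True; K: False; N: True; M: True; B: True; R: False

Set U = False.
Try S = True:
  (K ∨ ¬S) forces K = True.
  (¬E ∨ ¬K ∨ U) forces E = False.
  (E ∨ ¬Q ∨ ¬S) forces Q = False.
  clause (E ∨ Q) is falsified — backtrack.
So S = False.
Set E = False.
  then (E ∨ Q) forces Q = True.
Set K = False.
Set N = True.
  then (B ∨ E ∨ ¬N) forces B = True.
  then (M ∨ ¬N) forces M = True.
Set R = False.
All clauses satisfied.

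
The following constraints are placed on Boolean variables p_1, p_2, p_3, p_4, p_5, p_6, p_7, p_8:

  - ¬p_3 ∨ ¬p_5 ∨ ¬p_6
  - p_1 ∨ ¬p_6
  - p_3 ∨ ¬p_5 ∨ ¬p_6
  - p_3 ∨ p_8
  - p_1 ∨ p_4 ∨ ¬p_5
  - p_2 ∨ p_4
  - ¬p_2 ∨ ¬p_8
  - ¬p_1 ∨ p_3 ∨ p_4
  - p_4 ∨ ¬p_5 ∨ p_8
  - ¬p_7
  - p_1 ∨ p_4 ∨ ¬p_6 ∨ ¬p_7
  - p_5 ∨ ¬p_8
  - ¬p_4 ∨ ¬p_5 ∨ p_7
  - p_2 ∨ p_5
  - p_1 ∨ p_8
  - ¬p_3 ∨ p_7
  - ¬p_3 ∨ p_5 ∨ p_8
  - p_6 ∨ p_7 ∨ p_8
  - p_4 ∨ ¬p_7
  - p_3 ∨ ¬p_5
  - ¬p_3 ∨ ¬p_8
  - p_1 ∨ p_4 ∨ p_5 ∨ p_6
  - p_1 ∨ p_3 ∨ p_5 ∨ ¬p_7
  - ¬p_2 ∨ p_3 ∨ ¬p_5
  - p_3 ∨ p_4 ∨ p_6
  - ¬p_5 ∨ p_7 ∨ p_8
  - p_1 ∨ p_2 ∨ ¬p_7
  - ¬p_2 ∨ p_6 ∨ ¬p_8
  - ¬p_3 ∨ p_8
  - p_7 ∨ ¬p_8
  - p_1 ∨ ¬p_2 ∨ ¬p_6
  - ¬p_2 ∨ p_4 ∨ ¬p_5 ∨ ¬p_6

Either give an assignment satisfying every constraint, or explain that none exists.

No satisfying assignment exists.

Case p_7 = True:
  Clause (¬p_7) is falsified — contradiction.
Case p_7 = False:
  (¬p_3 ∨ p_7) forces p_3 = False.
  (p_3 ∨ p_8) forces p_8 = True.
  Clause (p_7 ∨ ¬p_8) is falsified — contradiction.
Both cases fail, so the formula is unsatisfiable.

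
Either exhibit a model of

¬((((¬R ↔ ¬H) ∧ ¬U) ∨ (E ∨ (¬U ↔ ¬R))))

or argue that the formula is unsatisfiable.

H = True, R = False, E = False, U = True

  ¬((((¬R ↔ ¬H) ∧ ¬U) ∨ (E ∨ (¬U ↔ ¬R)))) = True
    ((¬R ↔ ¬H) ∧ ¬U) ∨ (E ∨ (¬U ↔ ¬R)) = False
      (¬R ↔ ¬H) ∧ ¬U = False
        ¬R ↔ ¬H = False
          ¬R = True
          ¬H = False
        ¬U = False
      E ∨ (¬U ↔ ¬R) = False
        ¬U ↔ ¬R = False
          ¬U = False
          ¬R = True
The formula evaluates to True.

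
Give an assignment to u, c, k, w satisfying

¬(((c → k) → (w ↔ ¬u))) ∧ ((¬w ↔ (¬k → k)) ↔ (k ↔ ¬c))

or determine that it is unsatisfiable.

u = True; c = True; k = True; w = True

  ¬(((c → k) → (w ↔ ¬u))) = True
    (c → k) → (w ↔ ¬u) = False
      c → k = True
      w ↔ ¬u = False
        ¬u = False
  (¬w ↔ (¬k → k)) ↔ (k ↔ ¬c) = True
    ¬w ↔ (¬k → k) = False
      ¬w = False
      ¬k → k = True
        ¬k = False
    k ↔ ¬c = False
      ¬c = False
Both conjuncts True, so the formula holds.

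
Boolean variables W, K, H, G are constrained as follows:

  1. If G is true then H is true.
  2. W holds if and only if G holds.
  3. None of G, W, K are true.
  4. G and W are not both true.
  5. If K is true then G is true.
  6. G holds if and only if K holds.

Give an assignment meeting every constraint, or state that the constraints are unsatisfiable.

W: False, K: False, H: True, G: False

  (1) G=F ⇒ H: vacuous ✓
  (2) W=F, G=F — same ✓
  (3) {G, W, K}: 0 true — none ✓
  (4) G=F, W=F — not both ✓
  (5) K=F ⇒ G: vacuous ✓
  (6) G=F, K=F — same ✓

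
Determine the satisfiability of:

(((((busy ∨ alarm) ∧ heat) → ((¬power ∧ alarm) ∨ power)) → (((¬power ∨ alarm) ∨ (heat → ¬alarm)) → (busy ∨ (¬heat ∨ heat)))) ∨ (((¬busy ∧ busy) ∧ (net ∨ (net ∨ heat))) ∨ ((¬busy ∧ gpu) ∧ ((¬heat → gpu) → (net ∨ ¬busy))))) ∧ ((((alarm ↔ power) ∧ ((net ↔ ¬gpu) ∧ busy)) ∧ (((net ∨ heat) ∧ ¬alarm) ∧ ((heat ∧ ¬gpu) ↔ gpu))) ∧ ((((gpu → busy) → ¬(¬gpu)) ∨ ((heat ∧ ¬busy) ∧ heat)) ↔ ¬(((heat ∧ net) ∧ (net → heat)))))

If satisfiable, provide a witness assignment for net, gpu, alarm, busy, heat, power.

UNSATISFIABLE

Case busy = True: the formula simplifies to (((alarm ↔ power) ∧ (net ↔ ¬gpu)) ∧ (((net ∨ heat) ∧ ¬alarm) ∧ ((heat ∧ ¬gpu) ↔ gpu))) ∧ (¬(¬gpu) ↔ ¬(((heat ∧ net) ∧ (net → heat)))).
  gpu = True: the conjunct (heat ∧ ¬gpu) ↔ gpu becomes (heat ∧ False) ↔ True = False.
  gpu = False: simplifies to (((alarm ↔ power) ∧ net) ∧ (((net ∨ heat) ∧ ¬alarm) ∧ ¬heat)) ∧ ((heat ∧ net) ∧ (net → heat)).
    heat = True: the conjunct ¬heat is False.
    heat = False: the conjunct heat is False.
Case busy = False: the conjunct busy is False.
Both cases fail — unsatisfiable.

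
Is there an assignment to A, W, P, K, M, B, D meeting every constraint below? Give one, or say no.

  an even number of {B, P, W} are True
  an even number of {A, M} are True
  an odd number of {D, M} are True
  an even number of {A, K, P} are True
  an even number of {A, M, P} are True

A=F, W=F, P=F, K=F, M=F, B=F, D=T

{B, P, W}: 0 true → even ✓
{A, M}: 0 true → even ✓
{D, M}: 1 true → odd ✓
{A, K, P}: 0 true → even ✓
{A, M, P}: 0 true → even ✓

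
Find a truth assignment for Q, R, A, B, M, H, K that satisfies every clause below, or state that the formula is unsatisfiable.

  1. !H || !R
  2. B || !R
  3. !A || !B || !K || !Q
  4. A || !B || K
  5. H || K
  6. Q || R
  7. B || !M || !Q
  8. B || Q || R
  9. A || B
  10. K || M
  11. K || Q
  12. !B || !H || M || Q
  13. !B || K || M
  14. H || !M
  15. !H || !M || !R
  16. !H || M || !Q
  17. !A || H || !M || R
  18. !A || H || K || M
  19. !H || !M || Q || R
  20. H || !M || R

Q = True; R = False; A = False; B = True; M = False; H = False; K = True

Set Q = True.
Set R = False.
Set A = False.
  then (A || B) forces B = True.
  then (A || !B || K) forces K = True.
Set M = False.
  then (!H || M || !Q) forces H = False.
All clauses satisfied.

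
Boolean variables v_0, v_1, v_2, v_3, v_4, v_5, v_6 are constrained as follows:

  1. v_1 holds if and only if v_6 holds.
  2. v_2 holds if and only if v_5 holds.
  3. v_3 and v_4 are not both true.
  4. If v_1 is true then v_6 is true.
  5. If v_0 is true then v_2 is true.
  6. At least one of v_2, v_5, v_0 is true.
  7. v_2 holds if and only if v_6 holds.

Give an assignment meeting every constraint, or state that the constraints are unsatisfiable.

v_0 = False, v_1 = True, v_2 = True, v_3 = False, v_4 = True, v_5 = True, v_6 = True

  (1) v_1=T, v_6=T — same ✓
  (2) v_2=T, v_5=T — same ✓
  (3) v_3=F, v_4=T — not both ✓
  (4) v_1=T ⇒ v_6: T ✓
  (5) v_0=F ⇒ v_2: vacuous ✓
  (6) {v_2, v_5, v_0}: 2 true — at least one ✓
  (7) v_2=T, v_6=T — same ✓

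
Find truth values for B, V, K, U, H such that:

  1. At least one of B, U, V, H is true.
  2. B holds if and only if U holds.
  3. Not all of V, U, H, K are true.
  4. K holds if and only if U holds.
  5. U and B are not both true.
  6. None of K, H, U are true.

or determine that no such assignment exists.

B = False, V = True, K = False, U = False, H = False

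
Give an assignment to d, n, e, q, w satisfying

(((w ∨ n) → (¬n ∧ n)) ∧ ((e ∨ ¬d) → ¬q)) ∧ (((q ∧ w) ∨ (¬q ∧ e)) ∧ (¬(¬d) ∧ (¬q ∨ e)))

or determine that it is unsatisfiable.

d: True, n: False, e: True, q: False, w: False

  ((w ∨ n) → (¬n ∧ n)) ∧ ((e ∨ ¬d) → ¬q) = True
    (w ∨ n) → (¬n ∧ n) = True
      w ∨ n = False
      ¬n ∧ n = False
        ¬n = True
    (e ∨ ¬d) → ¬q = True
      e ∨ ¬d = True
        ¬d = False
      ¬q = True
  ((q ∧ w) ∨ (¬q ∧ e)) ∧ (¬(¬d) ∧ (¬q ∨ e)) = True
    (q ∧ w) ∨ (¬q ∧ e) = True
      q ∧ w = False
      ¬q ∧ e = True
        ¬q = True
    ¬(¬d) ∧ (¬q ∨ e) = True
      ¬(¬d) = True
        ¬d = False
      ¬q ∨ e = True
        ¬q = True
Both conjuncts True, so the formula holds.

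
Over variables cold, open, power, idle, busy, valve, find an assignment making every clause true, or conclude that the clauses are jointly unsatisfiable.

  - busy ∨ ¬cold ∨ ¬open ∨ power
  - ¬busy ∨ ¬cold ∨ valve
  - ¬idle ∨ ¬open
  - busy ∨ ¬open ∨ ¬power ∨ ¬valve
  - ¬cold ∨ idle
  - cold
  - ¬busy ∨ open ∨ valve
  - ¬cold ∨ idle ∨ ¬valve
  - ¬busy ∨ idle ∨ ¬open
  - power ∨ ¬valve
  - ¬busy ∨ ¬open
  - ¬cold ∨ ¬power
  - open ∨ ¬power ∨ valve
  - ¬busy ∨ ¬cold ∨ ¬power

cold = True; open = False; power = False; idle = True; busy = False; valve = False

Unit clause (cold) forces cold = True.
In (¬cold ∨ ¬power) only ¬power is left, so power = False.
In (¬cold ∨ idle) only idle is left, so idle = True.
In (power ∨ ¬valve) only ¬valve is left, so valve = False.
In (¬busy ∨ ¬cold ∨ valve) only ¬busy is left, so busy = False.
In (¬idle ∨ ¬open) only ¬open is left, so open = False.
All clauses satisfied.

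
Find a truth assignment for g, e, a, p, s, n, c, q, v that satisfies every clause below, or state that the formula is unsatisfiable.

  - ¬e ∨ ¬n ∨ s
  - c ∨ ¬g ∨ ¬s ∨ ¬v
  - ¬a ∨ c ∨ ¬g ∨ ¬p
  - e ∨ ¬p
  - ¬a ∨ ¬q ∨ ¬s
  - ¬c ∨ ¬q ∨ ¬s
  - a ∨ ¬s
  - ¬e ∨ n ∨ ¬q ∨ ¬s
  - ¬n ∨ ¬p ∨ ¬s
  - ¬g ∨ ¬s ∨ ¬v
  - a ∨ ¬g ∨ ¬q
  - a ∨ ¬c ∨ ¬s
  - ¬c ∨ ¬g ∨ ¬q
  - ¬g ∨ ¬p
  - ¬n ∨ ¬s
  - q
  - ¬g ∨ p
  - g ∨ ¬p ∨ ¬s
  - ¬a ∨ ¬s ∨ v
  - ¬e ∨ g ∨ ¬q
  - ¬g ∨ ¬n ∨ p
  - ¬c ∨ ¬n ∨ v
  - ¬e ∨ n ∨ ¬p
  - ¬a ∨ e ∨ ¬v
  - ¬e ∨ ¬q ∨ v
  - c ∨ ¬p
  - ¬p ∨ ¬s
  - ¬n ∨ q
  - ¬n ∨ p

Unit clause (q) forces q = True.
Try g = True:
  (a ∨ ¬g ∨ ¬q) forces a = True.
  (¬a ∨ ¬q ∨ ¬s) forces s = False.
  (¬c ∨ ¬g ∨ ¬q) forces c = False.
  (¬a ∨ c ∨ ¬g ∨ ¬p) forces p = False.
  clause (¬g ∨ p) is falsified — backtrack.
So g = False.
  then (¬e ∨ g ∨ ¬q) forces e = False.
  then (e ∨ ¬p) forces p = False.
  then (¬n ∨ p) forces n = False.
Set a = False.
  then (a ∨ ¬s) forces s = False.
Set c = False.
Set v = False.
All clauses satisfied.

g=F, e=F, a=F, p=F, s=F, n=F, c=F, q=T, v=F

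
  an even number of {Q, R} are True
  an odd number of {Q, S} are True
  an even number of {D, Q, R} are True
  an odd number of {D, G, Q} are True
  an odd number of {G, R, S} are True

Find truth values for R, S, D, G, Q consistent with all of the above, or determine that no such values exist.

R = True, S = False, D = False, G = False, Q = True

{Q, R}: 2 true → even ✓
{Q, S}: 1 true → odd ✓
{D, Q, R}: 2 true → even ✓
{D, G, Q}: 1 true → odd ✓
{G, R, S}: 1 true → odd ✓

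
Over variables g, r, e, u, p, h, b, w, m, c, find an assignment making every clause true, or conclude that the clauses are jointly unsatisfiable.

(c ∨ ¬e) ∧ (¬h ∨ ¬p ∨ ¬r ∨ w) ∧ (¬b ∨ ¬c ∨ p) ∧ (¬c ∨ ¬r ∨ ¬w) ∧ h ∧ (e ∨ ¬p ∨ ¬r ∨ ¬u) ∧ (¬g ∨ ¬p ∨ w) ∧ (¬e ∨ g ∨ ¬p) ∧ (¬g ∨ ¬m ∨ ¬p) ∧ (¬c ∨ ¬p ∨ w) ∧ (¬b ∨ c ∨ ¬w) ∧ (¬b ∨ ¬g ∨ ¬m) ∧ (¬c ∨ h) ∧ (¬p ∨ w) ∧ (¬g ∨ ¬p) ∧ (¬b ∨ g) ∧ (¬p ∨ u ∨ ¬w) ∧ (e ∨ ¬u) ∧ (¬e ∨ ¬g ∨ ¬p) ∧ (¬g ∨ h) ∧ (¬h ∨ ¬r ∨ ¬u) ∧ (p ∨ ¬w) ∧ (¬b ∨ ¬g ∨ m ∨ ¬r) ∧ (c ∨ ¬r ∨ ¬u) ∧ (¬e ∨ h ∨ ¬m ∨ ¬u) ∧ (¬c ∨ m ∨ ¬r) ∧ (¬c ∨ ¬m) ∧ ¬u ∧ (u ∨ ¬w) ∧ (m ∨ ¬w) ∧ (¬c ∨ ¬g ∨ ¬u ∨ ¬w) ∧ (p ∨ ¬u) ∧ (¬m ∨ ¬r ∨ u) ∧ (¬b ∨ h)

g: False; r: False; e: True; u: False; p: False; h: True; b: False; w: False; m: False; c: True

Unit clause (h) forces h = True.
Unit clause (¬u) forces u = False.
In (u ∨ ¬w) only ¬w is left, so w = False.
In (¬p ∨ w) only ¬p is left, so p = False.
Set g = False.
  then (¬b ∨ g) forces b = False.
Set r = False.
Set e = True.
  then (c ∨ ¬e) forces c = True.
  then (¬c ∨ ¬m) forces m = False.
All clauses satisfied.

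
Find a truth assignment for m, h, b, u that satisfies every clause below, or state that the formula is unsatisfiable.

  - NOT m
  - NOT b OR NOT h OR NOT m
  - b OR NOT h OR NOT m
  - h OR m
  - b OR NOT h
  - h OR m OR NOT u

Unit clause (NOT m) forces m = False.
In (h OR m) only h is left, so h = True.
In (b OR NOT h) only b is left, so b = True.
Set u = False.
Check each clause:
  (NOT m): NOT m holds.
  (NOT b OR NOT h OR NOT m): NOT m holds.
  (b OR NOT h OR NOT m): b holds.
  (h OR m): h holds.
  (b OR NOT h): b holds.
  (h OR m OR NOT u): h holds.
All clauses satisfied.

m=F, h=T, b=T, u=F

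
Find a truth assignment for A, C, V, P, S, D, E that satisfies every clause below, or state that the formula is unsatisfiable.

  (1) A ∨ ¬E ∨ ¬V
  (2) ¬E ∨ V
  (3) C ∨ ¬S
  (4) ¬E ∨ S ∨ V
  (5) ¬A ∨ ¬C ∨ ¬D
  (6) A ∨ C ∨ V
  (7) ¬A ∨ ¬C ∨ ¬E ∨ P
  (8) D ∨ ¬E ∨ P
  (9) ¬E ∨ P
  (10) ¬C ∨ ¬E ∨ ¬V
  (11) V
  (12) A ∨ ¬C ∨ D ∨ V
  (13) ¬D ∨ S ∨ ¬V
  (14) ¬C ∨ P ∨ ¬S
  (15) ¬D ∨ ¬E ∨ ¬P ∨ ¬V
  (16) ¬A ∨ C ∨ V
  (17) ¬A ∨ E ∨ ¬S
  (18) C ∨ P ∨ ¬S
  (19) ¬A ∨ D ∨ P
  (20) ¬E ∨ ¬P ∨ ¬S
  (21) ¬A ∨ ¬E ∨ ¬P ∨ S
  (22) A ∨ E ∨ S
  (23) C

Unit clause (V) forces V = True.
Unit clause (C) forces C = True.
In (¬C ∨ ¬E ∨ ¬V) only ¬E is left, so E = False.
Set A = True.
  then (¬A ∨ ¬C ∨ ¬D) forces D = False.
  then (¬A ∨ E ∨ ¬S) forces S = False.
  then (¬A ∨ D ∨ P) forces P = True.
All clauses satisfied.

A = True; C = True; V = True; P = True; S = False; D = False; E = False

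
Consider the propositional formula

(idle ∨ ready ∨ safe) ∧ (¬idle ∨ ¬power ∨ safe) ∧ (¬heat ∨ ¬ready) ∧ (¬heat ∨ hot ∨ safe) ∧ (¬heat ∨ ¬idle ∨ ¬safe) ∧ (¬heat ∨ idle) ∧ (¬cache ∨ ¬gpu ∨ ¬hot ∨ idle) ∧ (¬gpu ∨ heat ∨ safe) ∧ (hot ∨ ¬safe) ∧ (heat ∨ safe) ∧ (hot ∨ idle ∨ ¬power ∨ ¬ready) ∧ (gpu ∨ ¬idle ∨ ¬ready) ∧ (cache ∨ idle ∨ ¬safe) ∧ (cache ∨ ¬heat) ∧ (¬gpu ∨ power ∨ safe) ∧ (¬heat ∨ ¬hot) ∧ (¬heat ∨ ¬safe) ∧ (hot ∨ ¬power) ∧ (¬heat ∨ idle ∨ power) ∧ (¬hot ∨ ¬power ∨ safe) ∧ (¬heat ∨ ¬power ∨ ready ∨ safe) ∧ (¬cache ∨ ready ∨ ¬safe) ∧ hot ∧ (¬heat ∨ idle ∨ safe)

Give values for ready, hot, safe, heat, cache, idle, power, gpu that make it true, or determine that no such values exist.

ready: False; hot: True; safe: True; heat: False; cache: False; idle: True; power: False; gpu: False

Unit clause (hot) forces hot = True.
In (¬heat ∨ ¬hot) only ¬heat is left, so heat = False.
In (heat ∨ safe) only safe is left, so safe = True.
Set ready = False.
  then (¬cache ∨ ready ∨ ¬safe) forces cache = False.
  then (cache ∨ idle ∨ ¬safe) forces idle = True.
Set power = False.
Set gpu = False.
All clauses satisfied.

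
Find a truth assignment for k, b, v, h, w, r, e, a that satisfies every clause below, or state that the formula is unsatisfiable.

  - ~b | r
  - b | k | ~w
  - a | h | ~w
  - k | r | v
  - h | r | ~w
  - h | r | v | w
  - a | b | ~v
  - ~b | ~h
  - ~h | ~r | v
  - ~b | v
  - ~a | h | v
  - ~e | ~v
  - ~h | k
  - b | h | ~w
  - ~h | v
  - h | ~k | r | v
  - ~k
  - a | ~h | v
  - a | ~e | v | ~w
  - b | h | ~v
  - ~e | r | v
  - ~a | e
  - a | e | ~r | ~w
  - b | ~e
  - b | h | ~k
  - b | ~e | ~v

k = False, b = False, v = False, h = False, w = False, r = True, e = False, a = False

Unit clause (~k) forces k = False.
In (~h | k) only ~h is left, so h = False.
Set b = False.
  then (b | k | ~w) forces w = False.
  then (b | h | ~v) forces v = False.
  then (b | ~e) forces e = False.
  then (k | r | v) forces r = True.
  then (~a | h | v) forces a = False.
All clauses satisfied.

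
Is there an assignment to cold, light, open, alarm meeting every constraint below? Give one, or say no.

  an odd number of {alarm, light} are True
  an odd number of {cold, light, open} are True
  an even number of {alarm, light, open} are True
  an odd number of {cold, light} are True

No satisfying assignment exists.

Adding constraints 1, 2, 3, 4 mod 2: every variable appears an even number of times on the left, so the left side is 0.
But the right sides sum to 1 (mod 2). 0 ≠ 1 — the system is inconsistent.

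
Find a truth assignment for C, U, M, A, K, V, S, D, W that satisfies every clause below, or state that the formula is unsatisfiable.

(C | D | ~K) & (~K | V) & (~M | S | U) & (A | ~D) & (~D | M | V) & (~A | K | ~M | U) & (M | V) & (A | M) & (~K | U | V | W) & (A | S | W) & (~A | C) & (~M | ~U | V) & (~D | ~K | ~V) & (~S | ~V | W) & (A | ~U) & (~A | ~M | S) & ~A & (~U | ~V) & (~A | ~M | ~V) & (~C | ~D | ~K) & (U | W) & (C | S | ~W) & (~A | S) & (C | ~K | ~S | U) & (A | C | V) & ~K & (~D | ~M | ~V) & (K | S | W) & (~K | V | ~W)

Unit clause (~A) forces A = False.
Unit clause (~K) forces K = False.
In (A | ~D) only ~D is left, so D = False.
In (A | M) only M is left, so M = True.
In (A | ~U) only ~U is left, so U = False.
In (U | W) only W is left, so W = True.
In (~M | S | U) only S is left, so S = True.
Set C = True.
Set V = True.
All clauses satisfied.

C = True; U = False; M = True; A = False; K = False; V = True; S = True; D = False; W = True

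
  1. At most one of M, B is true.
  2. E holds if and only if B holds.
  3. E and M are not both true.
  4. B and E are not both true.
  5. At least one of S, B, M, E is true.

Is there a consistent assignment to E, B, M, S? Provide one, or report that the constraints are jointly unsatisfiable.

E: False, B: False, M: False, S: True

  (1) {M, B}: 0 true — at most one ✓
  (2) E=F, B=F — same ✓
  (3) E=F, M=F — not both ✓
  (4) B=F, E=F — not both ✓
  (5) {S, B, M, E}: 1 true — at least one ✓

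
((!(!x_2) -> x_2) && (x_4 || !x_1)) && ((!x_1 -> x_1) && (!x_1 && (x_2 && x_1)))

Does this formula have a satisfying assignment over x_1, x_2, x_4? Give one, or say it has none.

Unsatisfiable — no assignment works.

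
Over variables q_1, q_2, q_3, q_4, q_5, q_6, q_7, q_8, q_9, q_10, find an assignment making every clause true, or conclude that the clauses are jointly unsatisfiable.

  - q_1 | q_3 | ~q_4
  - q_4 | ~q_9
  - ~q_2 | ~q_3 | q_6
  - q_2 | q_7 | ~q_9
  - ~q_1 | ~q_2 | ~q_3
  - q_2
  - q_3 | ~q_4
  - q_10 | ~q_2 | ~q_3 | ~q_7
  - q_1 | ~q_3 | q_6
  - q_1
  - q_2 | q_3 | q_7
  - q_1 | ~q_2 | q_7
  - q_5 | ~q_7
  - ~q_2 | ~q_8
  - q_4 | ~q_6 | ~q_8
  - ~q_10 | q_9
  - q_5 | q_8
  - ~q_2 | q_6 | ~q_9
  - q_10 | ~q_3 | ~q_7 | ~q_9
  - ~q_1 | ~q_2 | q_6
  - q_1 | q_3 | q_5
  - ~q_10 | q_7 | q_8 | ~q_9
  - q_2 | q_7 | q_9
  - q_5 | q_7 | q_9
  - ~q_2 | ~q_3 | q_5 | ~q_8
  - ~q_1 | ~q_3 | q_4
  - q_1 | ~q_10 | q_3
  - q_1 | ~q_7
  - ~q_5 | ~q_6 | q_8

Case q_1 = True:
  (q_2) forces q_2 = True.
  (~q_1 | ~q_2 | ~q_3) forces q_3 = False.
  (q_3 | ~q_4) forces q_4 = False.
  (q_4 | ~q_9) forces q_9 = False.
  (~q_2 | ~q_8) forces q_8 = False.
  (~q_10 | q_9) forces q_10 = False.
  (q_5 | q_8) forces q_5 = True.
  (~q_1 | ~q_2 | q_6) forces q_6 = True.
  Clause (~q_5 | ~q_6 | q_8) is falsified — contradiction.
Case q_1 = False:
  Clause (q_1) is falsified — contradiction.
Both cases fail, so the formula is unsatisfiable.

Unsatisfiable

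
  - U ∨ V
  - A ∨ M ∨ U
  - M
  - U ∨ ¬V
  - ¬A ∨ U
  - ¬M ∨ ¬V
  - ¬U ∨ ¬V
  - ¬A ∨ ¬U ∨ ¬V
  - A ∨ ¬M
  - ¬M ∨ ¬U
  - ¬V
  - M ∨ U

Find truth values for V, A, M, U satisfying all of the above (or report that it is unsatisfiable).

The formula is unsatisfiable.

Case V = True:
  Clause (¬V) is falsified — contradiction.
Case V = False:
  (U ∨ V) forces U = True.
  (M) forces M = True.
  Clause (¬M ∨ ¬U) is falsified — contradiction.
Both cases fail, so the formula is unsatisfiable.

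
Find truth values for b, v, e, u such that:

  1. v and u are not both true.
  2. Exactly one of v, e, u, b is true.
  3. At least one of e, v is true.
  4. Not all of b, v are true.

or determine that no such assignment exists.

b: False; v: False; e: True; u: False

  (1) v=F, u=F — not both ✓
  (2) {v, e, u, b}: 1 true — exactly one ✓
  (3) {e, v}: 1 true — at least one ✓
  (4) {b, v}: 0/2 true — not all ✓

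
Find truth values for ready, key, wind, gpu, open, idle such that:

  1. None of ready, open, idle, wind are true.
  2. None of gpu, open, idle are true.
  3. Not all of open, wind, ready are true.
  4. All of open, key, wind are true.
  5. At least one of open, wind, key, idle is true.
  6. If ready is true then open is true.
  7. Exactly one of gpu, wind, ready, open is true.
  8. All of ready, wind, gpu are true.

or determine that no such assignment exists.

Case ready = True:
  Constraint (1) is violated (ready=T) — contradiction.
Case ready = False:
  Constraint (8) is violated (ready=F) — contradiction.
Both cases fail — unsatisfiable.

No satisfying assignment exists.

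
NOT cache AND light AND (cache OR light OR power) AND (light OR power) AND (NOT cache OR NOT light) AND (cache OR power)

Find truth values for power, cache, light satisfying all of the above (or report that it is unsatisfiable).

power: True; cache: False; light: True

Unit clause (NOT cache) forces cache = False.
Unit clause (light) forces light = True.
In (cache OR power) only power is left, so power = True.
All clauses satisfied.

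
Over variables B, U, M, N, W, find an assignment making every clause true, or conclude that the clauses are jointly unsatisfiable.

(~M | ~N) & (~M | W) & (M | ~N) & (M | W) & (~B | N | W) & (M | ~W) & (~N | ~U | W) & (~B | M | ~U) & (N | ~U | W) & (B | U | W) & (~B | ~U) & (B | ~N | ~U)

B = False, U = True, M = True, N = False, W = True

Set B = False.
Set U = True.
  then (B | ~N | ~U) forces N = False.
  then (N | ~U | W) forces W = True.
  then (M | ~W) forces M = True.
All clauses satisfied.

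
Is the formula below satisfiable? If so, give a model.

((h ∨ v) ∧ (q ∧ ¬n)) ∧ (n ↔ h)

v: True; h: False; n: False; q: True

  (h ∨ v) ∧ (q ∧ ¬n) = True
    h ∨ v = True
    q ∧ ¬n = True
      ¬n = True
  n ↔ h = True
Both conjuncts True, so the formula holds.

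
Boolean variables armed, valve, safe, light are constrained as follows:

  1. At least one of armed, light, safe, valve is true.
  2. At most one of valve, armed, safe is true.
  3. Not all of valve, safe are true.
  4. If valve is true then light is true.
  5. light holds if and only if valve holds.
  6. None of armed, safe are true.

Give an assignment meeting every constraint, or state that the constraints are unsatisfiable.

armed = False; valve = True; safe = False; light = True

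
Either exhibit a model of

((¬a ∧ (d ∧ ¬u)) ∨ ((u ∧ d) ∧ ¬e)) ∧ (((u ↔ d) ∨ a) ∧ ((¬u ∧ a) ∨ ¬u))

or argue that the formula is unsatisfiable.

Unsatisfiable

Case u = True: the conjunct (¬u ∧ a) ∨ ¬u becomes (False ∧ a) ∨ ¬True = False.
Case u = False: the formula simplifies to (¬a ∧ d) ∧ (¬d ∨ a).
  d = True: simplifies to ¬a ∧ a.
    a = True: the conjunct ¬a is False.
    a = False: the conjunct a is False.
  d = False: the conjunct d is False.
Both cases fail — unsatisfiable.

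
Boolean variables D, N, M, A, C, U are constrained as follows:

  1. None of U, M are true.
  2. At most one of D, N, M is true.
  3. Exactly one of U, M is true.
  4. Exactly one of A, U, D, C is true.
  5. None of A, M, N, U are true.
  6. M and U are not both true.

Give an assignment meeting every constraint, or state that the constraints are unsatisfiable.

Case M = True:
  Constraint (1) is violated (M=T) — contradiction.
Case M = False:
  (1) forces U = False.
  Constraint (3) is violated (U=F, M=F) — contradiction.
Both cases fail — unsatisfiable.

UNSATISFIABLE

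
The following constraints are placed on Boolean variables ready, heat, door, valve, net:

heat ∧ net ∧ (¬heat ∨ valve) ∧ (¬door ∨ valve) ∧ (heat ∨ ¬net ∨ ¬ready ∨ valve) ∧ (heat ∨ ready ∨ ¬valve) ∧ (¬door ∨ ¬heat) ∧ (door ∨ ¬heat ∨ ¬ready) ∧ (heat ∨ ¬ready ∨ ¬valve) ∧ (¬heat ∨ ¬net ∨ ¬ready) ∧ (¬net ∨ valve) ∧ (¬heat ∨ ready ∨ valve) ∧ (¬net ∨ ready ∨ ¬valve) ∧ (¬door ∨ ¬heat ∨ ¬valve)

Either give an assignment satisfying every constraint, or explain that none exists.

UNSATISFIABLE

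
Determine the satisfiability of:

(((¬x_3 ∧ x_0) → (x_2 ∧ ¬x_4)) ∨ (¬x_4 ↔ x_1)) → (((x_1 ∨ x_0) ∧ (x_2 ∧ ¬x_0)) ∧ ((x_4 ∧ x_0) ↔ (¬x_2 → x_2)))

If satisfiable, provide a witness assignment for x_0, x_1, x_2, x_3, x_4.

x_0: True; x_1: False; x_2: False; x_3: False; x_4: False

  (((¬x_3 ∧ x_0) → (x_2 ∧ ¬x_4)) ∨ (¬x_4 ↔ x_1)) → (((x_1 ∨ x_0) ∧ (x_2 ∧ ¬x_0)) ∧ ((x_4 ∧ x_0) ↔ (¬x_2 → x_2))) = True
    ((¬x_3 ∧ x_0) → (x_2 ∧ ¬x_4)) ∨ (¬x_4 ↔ x_1) = False
      (¬x_3 ∧ x_0) → (x_2 ∧ ¬x_4) = False
        ¬x_3 ∧ x_0 = True
          ¬x_3 = True
        x_2 ∧ ¬x_4 = False
          ¬x_4 = True
      ¬x_4 ↔ x_1 = False
        ¬x_4 = True
    ((x_1 ∨ x_0) ∧ (x_2 ∧ ¬x_0)) ∧ ((x_4 ∧ x_0) ↔ (¬x_2 → x_2)) = False
      (x_1 ∨ x_0) ∧ (x_2 ∧ ¬x_0) = False
        x_1 ∨ x_0 = True
        x_2 ∧ ¬x_0 = False
          ¬x_0 = False
      (x_4 ∧ x_0) ↔ (¬x_2 → x_2) = True
        x_4 ∧ x_0 = False
        ¬x_2 → x_2 = False
          ¬x_2 = True
The formula evaluates to True.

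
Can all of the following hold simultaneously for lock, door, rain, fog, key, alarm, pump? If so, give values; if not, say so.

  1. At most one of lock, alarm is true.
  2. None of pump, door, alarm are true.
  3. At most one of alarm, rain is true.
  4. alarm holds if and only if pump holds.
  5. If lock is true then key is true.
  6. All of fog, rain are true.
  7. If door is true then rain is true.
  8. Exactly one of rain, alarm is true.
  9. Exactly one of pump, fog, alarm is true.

lock = True, door = False, rain = True, fog = True, key = True, alarm = False, pump = False

  (1) {lock, alarm}: 1 true — at most one ✓
  (2) {pump, door, alarm}: 0 true — none ✓
  (3) {alarm, rain}: 1 true — at most one ✓
  (4) alarm=F, pump=F — same ✓
  (5) lock=T ⇒ key: T ✓
  (6) {fog, rain}: all 2 true ✓
  (7) door=F ⇒ rain: vacuous ✓
  (8) {rain, alarm}: 1 true — exactly one ✓
  (9) {pump, fog, alarm}: 1 true — exactly one ✓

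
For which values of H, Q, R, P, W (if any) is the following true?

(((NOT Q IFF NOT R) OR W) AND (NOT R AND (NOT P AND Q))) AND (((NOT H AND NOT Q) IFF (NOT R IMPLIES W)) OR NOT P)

H=F, Q=T, R=F, P=F, W=T

  ((NOT Q IFF NOT R) OR W) AND (NOT R AND (NOT P AND Q)) = True
    (NOT Q IFF NOT R) OR W = True
      NOT Q IFF NOT R = False
        NOT Q = False
        NOT R = True
    NOT R AND (NOT P AND Q) = True
      NOT R = True
      NOT P AND Q = True
        NOT P = True
  ((NOT H AND NOT Q) IFF (NOT R IMPLIES W)) OR NOT P = True
    (NOT H AND NOT Q) IFF (NOT R IMPLIES W) = False
      NOT H AND NOT Q = False
        NOT H = True
        NOT Q = False
      NOT R IMPLIES W = True
        NOT R = True
    NOT P = True
Both conjuncts True, so the formula holds.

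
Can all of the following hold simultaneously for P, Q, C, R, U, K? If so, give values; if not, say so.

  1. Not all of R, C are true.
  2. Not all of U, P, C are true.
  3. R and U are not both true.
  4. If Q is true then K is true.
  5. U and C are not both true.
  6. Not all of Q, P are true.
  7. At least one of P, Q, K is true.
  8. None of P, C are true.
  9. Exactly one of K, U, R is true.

P=F; Q=F; C=F; R=F; U=F; K=T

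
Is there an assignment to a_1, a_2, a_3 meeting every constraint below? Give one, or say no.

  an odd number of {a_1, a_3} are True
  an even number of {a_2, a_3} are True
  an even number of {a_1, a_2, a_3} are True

a_1 = False; a_2 = True; a_3 = True

{a_1, a_3}: 1 true → odd ✓
{a_2, a_3}: 2 true → even ✓
{a_1, a_2, a_3}: 2 true → even ✓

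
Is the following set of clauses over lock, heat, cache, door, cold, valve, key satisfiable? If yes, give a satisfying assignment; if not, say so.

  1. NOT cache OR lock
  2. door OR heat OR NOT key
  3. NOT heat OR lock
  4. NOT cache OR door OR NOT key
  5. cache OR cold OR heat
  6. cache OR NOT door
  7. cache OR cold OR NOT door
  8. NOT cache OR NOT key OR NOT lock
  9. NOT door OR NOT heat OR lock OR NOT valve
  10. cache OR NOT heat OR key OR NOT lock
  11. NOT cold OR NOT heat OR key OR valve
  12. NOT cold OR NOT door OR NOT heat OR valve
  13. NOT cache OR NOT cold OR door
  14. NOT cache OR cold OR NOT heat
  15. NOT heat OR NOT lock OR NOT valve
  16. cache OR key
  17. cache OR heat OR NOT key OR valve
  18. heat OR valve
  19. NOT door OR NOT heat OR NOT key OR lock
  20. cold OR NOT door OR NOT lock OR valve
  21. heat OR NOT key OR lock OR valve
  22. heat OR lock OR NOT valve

lock=T; heat=T; cache=F; door=F; cold=F; valve=F; key=T

Set lock = True.
Set heat = True.
  then (NOT heat OR NOT lock OR NOT valve) forces valve = False.
Try cache = True:
  (NOT cache OR NOT key OR NOT lock) forces key = False.
  (NOT cold OR NOT heat OR key OR valve) forces cold = False.
  clause (NOT cache OR cold OR NOT heat) is falsified — backtrack.
So cache = False.
  then (cache OR NOT door) forces door = False.
  then (cache OR NOT heat OR key OR NOT lock) forces key = True.
Set cold = False.
All clauses satisfied.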